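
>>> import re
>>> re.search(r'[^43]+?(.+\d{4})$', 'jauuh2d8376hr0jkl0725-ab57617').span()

(0, 29)

The pattern matches one or more of any character except [43] (lazy); then one or more of any character, then exactly 4 of a digit (captured); then anchored at the end.
`search` walks the string left to right and returns the first match it finds.
The match spans [0:29] → 'jauuh2d8376hr0jkl0725-ab57617'.
Captured: group 1 = 'auuh2d8376hr0jkl0725-ab57617'.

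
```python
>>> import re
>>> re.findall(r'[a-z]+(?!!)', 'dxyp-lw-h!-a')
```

The negative lookahead/lookbehind blocks any match where the forbidden context is present.
Walking the string: at [0:4] → 'dxyp'; at [5:7] → 'lw'; at [11:12] → 'a'.
`findall` yields the raw match text (3 of them) because the pattern has no groups.

['dxyp', 'lw', 'a']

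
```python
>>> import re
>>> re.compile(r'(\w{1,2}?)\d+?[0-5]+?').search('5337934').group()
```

'533'

The `?` after the quantifier makes it lazy — it takes as little as possible before letting the rest of the pattern try.
The match spans [0:3] → '533'.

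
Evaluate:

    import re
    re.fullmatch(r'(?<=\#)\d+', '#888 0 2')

The positive lookaround only admits positions where the adjacent text matches; those characters stay outside the span.
`re.fullmatch` requires the pattern to consume the entire string.
Here there's no way to consume every character, so the call returns None.

None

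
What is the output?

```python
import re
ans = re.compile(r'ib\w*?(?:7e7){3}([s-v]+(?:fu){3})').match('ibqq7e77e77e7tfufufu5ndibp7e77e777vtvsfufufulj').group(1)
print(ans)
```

The pattern matches the literal 'ib', then zero or more of a word character (lazy), then the literal '7e7' repeated 3 times; then one or more of a character in [s-v], then the literal 'fu' repeated 3 times (captured).
`re.match` only tries the pattern at the start of the string.
The match spans [0:20] → 'ibqq7e77e77e7tfufufu'.
Captured: group 1 = 'tfufufu'.

tfufufu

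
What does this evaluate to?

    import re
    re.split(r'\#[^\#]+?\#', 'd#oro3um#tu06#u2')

['d', 'tu06#u2']

Matches to split on: at [1:9] → '#oro3um#'.
The string is cut at each match, leaving 2 pieces.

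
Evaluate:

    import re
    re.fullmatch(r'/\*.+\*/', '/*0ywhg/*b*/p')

`fullmatch` succeeds only if the pattern covers the string from start to end.
Here there's no way to consume every character, so the call returns None.

None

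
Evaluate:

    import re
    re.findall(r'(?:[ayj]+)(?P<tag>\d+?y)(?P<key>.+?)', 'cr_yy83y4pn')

This matches one or more of one of [ayj] (non-capturing group); then one or more of a digit (lazy), then the literal 'y' (captured as 'tag'); then one or more of any character (lazy) (captured as 'key').
A `+?`/`*?`/`{m,n}?` starts at its minimum and grows only as far as needed for what follows to match.
Walking the string: at [3:9] match 'yy83y4', groups = ('83y', '4').
Multiple groups make `findall` return tuples — one 2-tuple for the one match.

[('83y', '4')]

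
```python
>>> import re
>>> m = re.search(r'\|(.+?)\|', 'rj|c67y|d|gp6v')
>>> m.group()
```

With the lazy modifier that quantifier settles for the fewest repetitions that let the rest of the pattern succeed (the atoms after it are unaffected and can still be greedy).
The match spans [2:8] → '|c67y|'.

'|c67y|'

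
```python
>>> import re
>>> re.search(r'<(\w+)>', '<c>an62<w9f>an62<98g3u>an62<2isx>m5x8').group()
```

'<c>'

Unlike `match`, `search` isn't anchored — it looks for the pattern anywhere in the string.
The match spans [0:3] → '<c>'.
Captured: group 1 = 'c'.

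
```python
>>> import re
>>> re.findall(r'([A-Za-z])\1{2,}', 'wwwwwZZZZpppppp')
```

['w', 'Z', 'p']

`\1` has to match the exact text group 1 already captured.
One capturing group, so `findall` returns just the captured substring from each match — 3 in all.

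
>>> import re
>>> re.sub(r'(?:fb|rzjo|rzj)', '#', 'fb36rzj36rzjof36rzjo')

Alternation isn't longest-match — the leftmost alternative that fits at this position is chosen.
Each match is replaced by '#'.

'#36#36#f36#'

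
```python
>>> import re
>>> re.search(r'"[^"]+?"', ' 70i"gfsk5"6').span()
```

`re.search` scans for the first position where the pattern succeeds.
The match spans [4:11] → '"gfsk5"'.

(4, 11)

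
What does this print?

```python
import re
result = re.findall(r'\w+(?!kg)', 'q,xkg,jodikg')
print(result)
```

['q', 'xkg', 'jodikg']

The negative lookaround is zero-width — it rules out positions where the adjacent text would match, without consuming anything.
Scanning left to right: at [0:1] → 'q'; at [2:5] → 'xkg'; at [6:12] → 'jodikg'.
`findall` yields the raw match text (3 of them) because the pattern has no groups.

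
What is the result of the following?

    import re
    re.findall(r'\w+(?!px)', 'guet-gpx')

['guet', 'gpx']

Because the assertion is negative and zero-width, positions next to the forbidden text are skipped.
Walking the string: at [0:4] → 'guet'; at [5:8] → 'gpx'.
Since nothing is captured, `findall` lists the 2 matched substrings directly.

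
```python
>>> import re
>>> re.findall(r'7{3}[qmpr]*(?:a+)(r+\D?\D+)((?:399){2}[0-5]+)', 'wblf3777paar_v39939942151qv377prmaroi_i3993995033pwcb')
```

Pattern: exactly 3 of the literal '7', then zero or more of one of [qmpr]; then one or more of a literal 'a' (non-capturing group); then one or more of a literal 'r', then optionally a non-digit, then one or more of a non-digit (captured); then the literal '399' repeated 2 times, then one or more of a character in [0-5] (captured).
Scanning left to right: at [5:25] match '777paar_v39939942151', groups = ('r_v', '39939942151').
With 2 capturing groups, `findall` returns a 2-tuple per match.

[('r_v', '39939942151')]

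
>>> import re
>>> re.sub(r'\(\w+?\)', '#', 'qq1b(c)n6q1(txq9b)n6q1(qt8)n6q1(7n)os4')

'qq1b#n6q1#n6q1#n6q1#os4'

Matches: at [4:7] → '(c)'; at [11:18] → '(txq9b)'; at [22:27] → '(qt8)'; at [31:35] → '(7n)'.
Each match is replaced by '#'.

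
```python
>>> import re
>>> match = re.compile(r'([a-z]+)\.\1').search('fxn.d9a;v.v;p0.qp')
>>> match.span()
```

(8, 11)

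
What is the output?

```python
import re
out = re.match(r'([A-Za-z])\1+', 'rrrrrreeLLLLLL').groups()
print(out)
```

('r',)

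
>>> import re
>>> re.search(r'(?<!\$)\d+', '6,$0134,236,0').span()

(0, 1)

The negative lookaround is zero-width — it rules out positions where the adjacent text would match, without consuming anything.
`search` walks the string left to right and returns the first match it finds.
The match spans [0:1] → '6'.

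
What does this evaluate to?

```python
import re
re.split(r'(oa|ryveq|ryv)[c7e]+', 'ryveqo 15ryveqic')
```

['', 'ryv', 'qo 15', 'ryv', 'qic']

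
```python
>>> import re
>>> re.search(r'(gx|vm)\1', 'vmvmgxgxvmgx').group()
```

The backreference `\1` re-matches whatever the first group consumed, character for character.
`search` walks the string left to right and returns the first match it finds.
The match spans [0:4] → 'vmvm'.
Captured: group 1 = 'vm'.

'vmvm'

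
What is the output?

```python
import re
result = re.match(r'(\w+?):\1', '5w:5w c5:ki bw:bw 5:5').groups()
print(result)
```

('5w',)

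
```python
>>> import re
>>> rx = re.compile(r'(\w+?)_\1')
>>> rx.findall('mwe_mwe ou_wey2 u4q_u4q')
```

['mwe', 'u4q']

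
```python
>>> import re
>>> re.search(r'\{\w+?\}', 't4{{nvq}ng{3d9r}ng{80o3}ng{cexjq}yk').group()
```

The match spans [3:8] → '{nvq}'.

'{nvq}'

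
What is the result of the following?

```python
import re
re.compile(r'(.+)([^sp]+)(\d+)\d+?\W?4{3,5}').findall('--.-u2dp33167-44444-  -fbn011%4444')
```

This matches one or more of any character (captured); then one or more of any character except [sp] (captured); then one or more of a digit (captured); then one or more of a digit (lazy), then optionally a non-word character, then 3 to 5 of the literal '4'.
3 groups means the one result is a tuple of 3 captured strings — 1 here.

[('--.-u2dp33167-44444-  -fbn', '0', '1')]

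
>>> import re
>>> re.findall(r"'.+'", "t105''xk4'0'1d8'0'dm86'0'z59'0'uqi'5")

`findall` yields the raw match text (1 of them) because the pattern has no groups.

["''xk4'0'1d8'0'dm86'0'z59'0'uqi'"]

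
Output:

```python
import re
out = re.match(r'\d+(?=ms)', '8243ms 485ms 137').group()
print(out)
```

`re.match` won't scan ahead — the pattern has to work from the very first character.
The match spans [0:4] → '8243'.

8243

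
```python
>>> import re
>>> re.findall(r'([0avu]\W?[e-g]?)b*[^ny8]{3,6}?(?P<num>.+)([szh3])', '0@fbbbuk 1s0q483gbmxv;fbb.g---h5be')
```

This matches one of [0avu], then optionally a non-word character, then optionally a character in [e-g] (captured); then zero or more of the literal 'b', then 3 to 6 of any character except [ny8] (lazy); then one or more of any character (captured as 'num'); then one of [szh3] (captured).
Because the quantifier is non-greedy, it stops expanding at the earliest point where the rest of the pattern can succeed.
Walking the string: at [0:31] match '0@fbbbuk 1s0q483gbmxv;fbb.g---h', groups = ('0@f', '1s0q483gbmxv;fbb.g---', 'h').
With 3 capturing groups, `findall` returns a 3-tuple per match.

[('0@f', '1s0q483gbmxv;fbb.g---', 'h')]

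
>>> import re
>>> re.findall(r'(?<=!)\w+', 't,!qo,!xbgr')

['qo', 'xbgr']

Because the assertion is zero-width, the text it checks is not consumed and won't appear in the result.
Matches: at [3:5] → 'qo'; at [7:11] → 'xbgr'.
No capturing groups, so `findall` returns the 2 full match strings.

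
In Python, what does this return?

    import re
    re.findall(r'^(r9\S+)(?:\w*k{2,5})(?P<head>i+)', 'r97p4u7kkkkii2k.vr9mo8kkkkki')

This matches anchored at the start of the string; then the literal 'r9', then one or more of a non-whitespace character (captured); then zero or more of a word character, then 2 to 5 of the literal 'k' (non-capturing group); then one or more of a literal 'i' (captured as 'head').
Matches: at [0:28] match 'r97p4u7kkkkii2k.vr9mo8kkkkki', groups = ('r97p4u7kkkkii2k.vr9mo8kkk', 'i').
`findall` packs the 2 group values into a tuple for every match.

[('r97p4u7kkkkii2k.vr9mo8kkk', 'i')]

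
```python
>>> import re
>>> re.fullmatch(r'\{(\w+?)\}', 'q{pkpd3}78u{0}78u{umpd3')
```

`re.fullmatch` is like wrapping the pattern in `^…$` (in single-line mode).
Here the pattern can't cover the whole string, so the call returns None.

None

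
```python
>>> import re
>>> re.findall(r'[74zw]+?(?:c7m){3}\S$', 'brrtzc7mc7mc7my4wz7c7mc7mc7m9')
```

['4wz7c7mc7mc7m9']

`findall` yields the raw match text (1 of them) because the pattern has no groups.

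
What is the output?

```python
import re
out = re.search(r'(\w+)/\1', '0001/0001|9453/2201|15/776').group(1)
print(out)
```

After group 1 captures some text, `\1` only succeeds where that same text appears again.
`search` walks the string left to right and returns the first match it finds.
The match spans [0:9] → '0001/0001'.
Captured: group 1 = '0001'.

0001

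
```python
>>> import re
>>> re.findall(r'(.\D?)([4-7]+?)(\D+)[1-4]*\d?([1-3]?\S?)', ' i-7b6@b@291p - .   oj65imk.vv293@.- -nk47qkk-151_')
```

[('i-', '7', 'b', '@'), ('oj', '65', 'imk.vv', '3@'), ('nk', '47', 'qkk-', '1_')]

With 4 capturing groups, `findall` returns a 4-tuple per match.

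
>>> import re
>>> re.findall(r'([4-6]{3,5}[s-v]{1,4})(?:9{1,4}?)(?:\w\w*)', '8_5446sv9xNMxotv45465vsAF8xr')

Pattern: 3 to 5 of a character in [4-6], then 1 to 4 of a character in [s-v] (captured); then 1 to 4 of a literal '9' (lazy) (non-capturing group); then a word character, then zero or more of a word character (non-capturing group).
Scanning left to right: at [2:28] match '5446sv9xNMxotv45465vsAF8xr', group 1 = '5446sv'.
Because there's exactly one group, `findall` drops the full match and keeps group 1 from the one hit.

['5446sv']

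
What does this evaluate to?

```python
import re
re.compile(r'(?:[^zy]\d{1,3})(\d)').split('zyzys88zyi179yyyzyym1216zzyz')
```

['zyzy', '8', 'zy', '9', 'yyyzyy', '6', 'zzyz']

Pattern: any character except [zy], then 1 to 3 of a digit (non-capturing group); then a digit (captured).
Matches to split on: at [4:7] → 's88'; at [9:13] → 'i179'; at [19:24] → 'm1216'.
`re.split` interleaves the captured-group text with the surrounding fragments.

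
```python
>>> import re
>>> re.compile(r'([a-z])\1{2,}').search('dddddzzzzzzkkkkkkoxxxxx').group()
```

'ddddd'

`\1` is not a pattern — it's the concrete string captured by group 1, re-applied verbatim.
The match spans [0:5] → 'ddddd'.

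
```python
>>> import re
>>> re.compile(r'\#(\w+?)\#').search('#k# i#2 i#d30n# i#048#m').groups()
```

('k',)

Unlike `match`, `search` isn't anchored — it looks for the pattern anywhere in the string.
The match spans [0:3] → '#k#'.
Captured: group 1 = 'k'.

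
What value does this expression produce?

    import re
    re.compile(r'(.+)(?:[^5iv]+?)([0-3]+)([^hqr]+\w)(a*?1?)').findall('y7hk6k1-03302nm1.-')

[('y7hk6k1-033', '2', 'nm1', '')]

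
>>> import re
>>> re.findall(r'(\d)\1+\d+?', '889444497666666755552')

['8', '4', '6', '5']

The backreference `\1` re-matches whatever the first group consumed, character for character.
Walking the string: at [0:3] match '889', group 1 = '8'; at [3:8] match '44449', group 1 = '4'; at [9:16] match '6666667', group 1 = '6'; at [16:21] match '55552', group 1 = '5'.
One capturing group, so `findall` returns just the captured substring from each match — 4 in all.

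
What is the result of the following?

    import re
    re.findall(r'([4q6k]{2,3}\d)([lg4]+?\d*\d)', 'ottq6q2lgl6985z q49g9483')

[('q6q2', 'lgl6985'), ('q49', 'g9483')]

The pattern matches 2 to 3 of one of [4q6k], then a digit (captured); then one or more of one of [lg4] (lazy), then zero or more of a digit, then a digit (captured).
Scanning left to right: at [3:14] match 'q6q2lgl6985', groups = ('q6q2', 'lgl6985'); at [16:24] match 'q49g9483', groups = ('q49', 'g9483').
2 groups means each result is a tuple of 2 captured strings — 2 here.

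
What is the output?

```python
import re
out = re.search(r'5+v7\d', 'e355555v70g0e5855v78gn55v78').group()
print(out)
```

The match spans [2:10] → '55555v70'.

55555v70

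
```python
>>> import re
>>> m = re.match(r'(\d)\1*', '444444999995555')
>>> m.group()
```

'444444'

A backreference is literal: `\1` must see the identical characters the first group matched.
`re.match` only tries the pattern at the start of the string.
The match spans [0:6] → '444444'.
Captured: group 1 = '4'.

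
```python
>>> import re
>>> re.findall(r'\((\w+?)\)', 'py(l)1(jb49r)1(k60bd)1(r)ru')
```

Matches: at [2:5] match '(l)', group 1 = 'l'; at [6:13] match '(jb49r)', group 1 = 'jb49r'; at [14:21] match '(k60bd)', group 1 = 'k60bd'; at [22:25] match '(r)', group 1 = 'r'.
`findall` collects group 1 from each match (4 total).

['l', 'jb49r', 'k60bd', 'r']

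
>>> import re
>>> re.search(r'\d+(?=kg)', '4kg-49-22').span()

(0, 1)

The `(?=…)`/`(?<=…)` assertion just peeks at neighbouring text; it doesn't advance the match position.
The match spans [0:1] → '4'.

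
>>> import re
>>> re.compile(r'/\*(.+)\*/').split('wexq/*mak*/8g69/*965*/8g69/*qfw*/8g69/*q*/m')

['wexq', 'mak*/8g69/*965*/8g69/*qfw*/8g69/*q', 'm']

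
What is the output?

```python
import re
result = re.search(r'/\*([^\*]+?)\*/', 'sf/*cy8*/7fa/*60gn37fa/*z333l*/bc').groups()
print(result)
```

('cy8',)

Unlike `match`, `search` isn't anchored — it looks for the pattern anywhere in the string.
The match spans [2:9] → '/*cy8*/'.
Captured: group 1 = 'cy8'.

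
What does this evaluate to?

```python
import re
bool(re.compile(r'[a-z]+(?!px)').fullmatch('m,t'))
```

`re.fullmatch` is like wrapping the pattern in `^…$` (in single-line mode).
Here the pattern can't cover the whole string, so the call returns None, and `bool(None)` is False.

False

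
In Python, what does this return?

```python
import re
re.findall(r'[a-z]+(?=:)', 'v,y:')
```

The positive lookaround only admits positions where the adjacent text matches; those characters stay outside the span.
Matches: at [2:3] → 'y'.
With no groups in the pattern, `findall` gives back each whole match — 1 here.

['y']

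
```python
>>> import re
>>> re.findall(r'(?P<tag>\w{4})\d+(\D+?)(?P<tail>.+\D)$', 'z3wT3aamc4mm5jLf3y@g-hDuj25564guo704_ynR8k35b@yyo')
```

Pattern: exactly 4 of a word character (captured as 'tag'); then one or more of a digit; then one or more of a non-digit (lazy) (captured); then one or more of any character, then a non-digit (captured as 'tail'); then anchored at the end.
With the lazy modifier that quantifier settles for the fewest repetitions that let the rest of the pattern succeed (the atoms after it are unaffected and can still be greedy).
Matches: at [0:49] match 'z3wT3aamc4mm5jLf3y@g-hDuj25564guo704_ynR8k35b@yyo', groups = ('z3wT', 'a', 'amc4mm5jLf3y@g-hDuj25564guo704_ynR8k35b@yyo').
`findall` packs the 3 group values into a tuple for every match.

[('z3wT', 'a', 'amc4mm5jLf3y@g-hDuj25564guo704_ynR8k35b@yyo')]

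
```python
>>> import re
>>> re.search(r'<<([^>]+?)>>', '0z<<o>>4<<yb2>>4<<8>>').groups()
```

('o',)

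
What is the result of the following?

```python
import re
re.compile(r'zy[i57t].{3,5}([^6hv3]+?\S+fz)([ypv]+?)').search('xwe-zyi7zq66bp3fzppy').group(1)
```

'bp3fz'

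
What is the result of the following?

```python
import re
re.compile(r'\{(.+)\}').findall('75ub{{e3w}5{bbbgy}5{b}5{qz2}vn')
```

Matches: at [4:28] match '{{e3w}5{bbbgy}5{b}5{qz2}', group 1 = '{e3w}5{bbbgy}5{b}5{qz2'.
Because there's exactly one group, `findall` drops the full match and keeps group 1 from the one hit.

['{e3w}5{bbbgy}5{b}5{qz2']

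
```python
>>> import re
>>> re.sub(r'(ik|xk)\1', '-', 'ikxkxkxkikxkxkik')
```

A backreference is literal: `\1` must see the identical characters the first group matched.
Matches: at [2:6] → 'xkxk'; at [10:14] → 'xkxk'.
`sub` substitutes '-' at each match site.

'ik-xkik-ik'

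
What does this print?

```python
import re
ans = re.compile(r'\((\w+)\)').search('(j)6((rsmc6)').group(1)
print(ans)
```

`re.search` tries every starting position until one works.
The match spans [0:3] → '(j)'.
Captured: group 1 = 'j'.

j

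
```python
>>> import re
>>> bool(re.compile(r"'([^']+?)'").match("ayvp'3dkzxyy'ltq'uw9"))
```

With `match`, the pattern is implicitly anchored at the beginning.
Here the string doesn't start with a match, so the call returns None, and `bool(None)` is False.

False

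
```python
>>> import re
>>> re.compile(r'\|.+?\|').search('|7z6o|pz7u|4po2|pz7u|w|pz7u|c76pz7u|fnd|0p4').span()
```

A `+?`/`*?`/`{m,n}?` starts at its minimum and grows only as far as needed for what follows to match.
The match spans [0:6] → '|7z6o|'.

(0, 6)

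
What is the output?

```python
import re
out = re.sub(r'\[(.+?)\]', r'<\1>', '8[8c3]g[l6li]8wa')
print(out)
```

8<8c3>g<l6li>8wa

Because the quantifier is non-greedy, it stops expanding at the earliest point where the rest of the pattern can succeed.
Each match is replaced using the text its own group 1 captured.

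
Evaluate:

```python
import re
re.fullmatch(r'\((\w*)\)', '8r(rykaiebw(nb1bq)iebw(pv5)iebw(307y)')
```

For `fullmatch`, every character of the input must be accounted for by the pattern.
Here the pattern can't cover the whole string, so the call returns None.

None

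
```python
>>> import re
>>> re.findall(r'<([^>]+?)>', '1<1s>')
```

['1s']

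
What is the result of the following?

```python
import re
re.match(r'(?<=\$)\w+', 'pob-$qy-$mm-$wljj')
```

None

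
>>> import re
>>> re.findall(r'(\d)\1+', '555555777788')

['5', '7', '8']

The backreference `\1` re-matches whatever the first group consumed, character for character.
With a single group, `findall` returns only what that group captured — 3 items.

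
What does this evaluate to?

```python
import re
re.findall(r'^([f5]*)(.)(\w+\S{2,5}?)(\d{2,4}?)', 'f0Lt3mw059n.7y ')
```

The pattern matches anchored at the start of the string; then zero or more of one of [f5] (captured); then any character (captured); then one or more of a word character, then 2 to 5 of a non-whitespace character (lazy) (captured); then 2 to 4 of a digit (lazy) (captured).
Matches: at [0:10] match 'f0Lt3mw059', groups = ('f', '0', 'Lt3mw0', '59').
Multiple groups make `findall` return tuples — one 4-tuple for the one match.

[('f', '0', 'Lt3mw0', '59')]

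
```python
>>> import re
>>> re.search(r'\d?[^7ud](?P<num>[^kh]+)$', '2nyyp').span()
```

The match spans [0:5] → '2nyyp'.

(0, 5)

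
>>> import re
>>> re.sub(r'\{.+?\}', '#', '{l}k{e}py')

'#k#py'

A non-greedy quantifier consumes as few characters as it can — just enough that the remainder of the pattern still matches from where it stops; whatever follows it matches normally.
Matches: at [0:3] → '{l}'; at [4:7] → '{e}'.
Every occurrence is swapped for '#'.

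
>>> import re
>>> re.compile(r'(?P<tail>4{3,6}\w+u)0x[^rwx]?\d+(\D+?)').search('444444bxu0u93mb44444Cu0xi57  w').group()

Pattern: 3 to 6 of a literal '4', then one or more of a word character, then the literal 'u' (captured as 'tail'); then the literal '0x', then optionally any character except [rwx], then one or more of a digit; then one or more of a non-digit (lazy) (captured).
Unlike `match`, `search` isn't anchored — it looks for the pattern anywhere in the string.
The match spans [0:28] → '444444bxu0u93mb44444Cu0xi57 '.
Captured: group 1 = '444444bxu0u93mb44444Cu', group 2 = ' '.

'444444bxu0u93mb44444Cu0xi57 '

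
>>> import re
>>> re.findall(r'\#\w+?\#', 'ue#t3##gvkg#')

No capturing groups, so `findall` returns the 2 full match strings.

['#t3#', '#gvkg#']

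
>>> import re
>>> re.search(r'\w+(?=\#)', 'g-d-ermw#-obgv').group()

Because the assertion is zero-width, the text it checks is not consumed and won't appear in the result.
The match spans [4:8] → 'ermw'.

'ermw'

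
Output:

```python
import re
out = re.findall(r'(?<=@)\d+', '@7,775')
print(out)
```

The positive lookaround only admits positions where the adjacent text matches; those characters stay outside the span.
No capturing groups, so `findall` returns the 1 full match string.

['7']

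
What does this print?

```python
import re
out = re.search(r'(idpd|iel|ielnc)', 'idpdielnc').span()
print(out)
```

(0, 4)

The match spans [0:4] → 'idpd'.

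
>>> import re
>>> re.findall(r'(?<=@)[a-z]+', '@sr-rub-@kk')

['sr', 'kk']

The `(?=…)`/`(?<=…)` assertion just peeks at neighbouring text; it doesn't advance the match position.
Scanning left to right: at [1:3] → 'sr'; at [9:11] → 'kk'.
`findall` yields the raw match text (2 of them) because the pattern has no groups.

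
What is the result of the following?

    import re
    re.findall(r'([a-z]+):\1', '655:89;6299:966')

The backreference `\1` re-matches whatever the first group consumed, character for character.
`findall` collects group 1 from each match (0 total).
Nothing in the string satisfies the pattern, so the list is empty.

[]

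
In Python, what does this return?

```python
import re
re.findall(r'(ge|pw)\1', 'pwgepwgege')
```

After group 1 captures some text, `\1` only succeeds where that same text appears again.
Scanning left to right: at [6:10] match 'gege', group 1 = 'ge'.
Because there's exactly one group, `findall` drops the full match and keeps group 1 from the one hit.

['ge']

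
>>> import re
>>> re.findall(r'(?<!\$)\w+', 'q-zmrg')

['q', 'zmrg']

`(?!…)`/`(?<!…)` only lets a position through if the neighbouring text does NOT match; no characters are consumed.
Walking the string: at [0:1] → 'q'; at [2:6] → 'zmrg'.
No capturing groups, so `findall` returns the 2 full match strings.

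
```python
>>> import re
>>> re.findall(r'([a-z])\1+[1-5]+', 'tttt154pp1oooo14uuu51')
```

['t', 'p', 'o', 'u']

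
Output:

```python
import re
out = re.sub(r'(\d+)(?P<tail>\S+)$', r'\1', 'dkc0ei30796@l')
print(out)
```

The pattern matches one or more of a digit (captured); then one or more of a non-whitespace character (captured as 'tail'); then anchored at the end.
The replacement refers to a captured group, so each match is rewritten using its own captured text.

dkc0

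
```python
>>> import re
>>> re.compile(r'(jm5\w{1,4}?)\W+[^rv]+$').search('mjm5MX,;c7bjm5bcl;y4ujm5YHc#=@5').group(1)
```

The match spans [1:31] → 'jm5MX,;c7bjm5bcl;y4ujm5YHc#=@5'.
Captured: group 1 = 'jm5MX'.

'jm5MX'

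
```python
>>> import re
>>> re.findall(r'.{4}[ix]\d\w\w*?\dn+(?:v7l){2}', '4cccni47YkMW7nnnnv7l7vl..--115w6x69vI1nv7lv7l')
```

This matches exactly 4 of any character, then one of [ix], then a digit; then a word character, then zero or more of a word character (lazy); then a digit, then one or more of the literal 'n', then the literal 'v7l' repeated 2 times.
Matches: at [28:45] → '15w6x69vI1nv7lv7l'.
`findall` yields the raw match text (1 of them) because the pattern has no groups.

['15w6x69vI1nv7lv7l']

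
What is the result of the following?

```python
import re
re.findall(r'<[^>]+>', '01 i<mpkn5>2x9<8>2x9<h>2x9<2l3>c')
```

['<mpkn5>', '<8>', '<h>', '<2l3>']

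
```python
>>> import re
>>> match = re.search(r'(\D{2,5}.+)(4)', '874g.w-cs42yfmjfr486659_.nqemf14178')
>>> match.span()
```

(3, 32)

This matches 2 to 5 of a non-digit, then one or more of any character (captured); then a literal '4' (captured).
The match spans [3:32] → 'g.w-cs42yfmjfr486659_.nqemf14'.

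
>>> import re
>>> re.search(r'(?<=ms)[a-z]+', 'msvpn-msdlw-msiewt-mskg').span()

Because the assertion is zero-width, the text it checks is not consumed and won't appear in the result.
`search` walks the string left to right and returns the first match it finds.
The match spans [2:5] → 'vpn'.

(2, 5)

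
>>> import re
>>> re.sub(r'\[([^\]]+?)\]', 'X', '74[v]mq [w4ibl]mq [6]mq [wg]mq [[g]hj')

`sub` substitutes 'X' at each match site.

'74Xmq Xmq Xmq Xmq Xhj'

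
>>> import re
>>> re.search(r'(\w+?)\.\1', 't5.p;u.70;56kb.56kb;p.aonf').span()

(10, 19)

`\1` has to match the exact text group 1 already captured.
`re.search` scans for the first position where the pattern succeeds.
The match spans [10:19] → '56kb.56kb'.
Captured: group 1 = '56kb'.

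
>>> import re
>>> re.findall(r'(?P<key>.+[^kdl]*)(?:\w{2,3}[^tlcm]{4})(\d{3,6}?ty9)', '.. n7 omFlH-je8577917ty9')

[('.. n7 omFlH-', '917ty9')]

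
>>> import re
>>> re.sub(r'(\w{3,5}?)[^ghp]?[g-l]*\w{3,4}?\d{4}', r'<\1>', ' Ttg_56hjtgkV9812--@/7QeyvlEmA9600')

' <Ttg_5>--@/<7Qey>'

The pattern matches 3 to 5 of a word character (lazy) (captured); then optionally any character except [ghp], then zero or more of a character in [g-l]; then 3 to 4 of a word character (lazy), then exactly 4 of a digit.
A non-greedy quantifier consumes as few characters as it can — just enough that the remainder of the pattern still matches from where it stops; whatever follows it matches normally.
Matches: at [1:17] → 'Ttg_56hjtgkV9812'; at [21:34] → '7QeyvlEmA9600'.
`\1` in the replacement pulls in group 1's text for each match.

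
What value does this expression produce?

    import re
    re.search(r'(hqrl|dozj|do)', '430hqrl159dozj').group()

`re.search` tries every starting position until one works.
The match spans [3:7] → 'hqrl'.
Captured: group 1 = 'hqrl'.

'hqrl'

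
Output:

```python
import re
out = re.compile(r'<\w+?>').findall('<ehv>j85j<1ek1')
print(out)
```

['<ehv>']

Walking the string: at [0:5] → '<ehv>'.
Since nothing is captured, `findall` lists the 1 matched substring directly.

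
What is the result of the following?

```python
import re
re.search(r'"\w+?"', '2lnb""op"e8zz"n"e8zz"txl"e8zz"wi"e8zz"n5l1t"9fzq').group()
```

'"op"'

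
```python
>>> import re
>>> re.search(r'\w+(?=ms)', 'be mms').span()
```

(3, 4)

Because the assertion is zero-width, the text it checks is not consumed and won't appear in the result.
The match spans [3:4] → 'm'.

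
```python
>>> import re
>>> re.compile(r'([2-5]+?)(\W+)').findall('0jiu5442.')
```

[('5442', '.')]

This matches one or more of a character in [2-5] (lazy) (captured); then one or more of a non-word character (captured).
With 2 capturing groups, `findall` returns a 2-tuple per match.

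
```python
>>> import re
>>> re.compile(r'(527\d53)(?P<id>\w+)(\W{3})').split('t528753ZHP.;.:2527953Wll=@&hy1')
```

['t528753ZHP.;.:2', '527953', 'Wll', '=@&', 'hy1']

This matches the literal '527', then a digit, then the literal '53' (captured); then one or more of a word character (captured as 'id'); then exactly 3 of a non-word character (captured).
Matches to split on: at [15:27] → '527953Wll=@&'.
With a capturing group present, the delimiter's captured portion is kept in the result list.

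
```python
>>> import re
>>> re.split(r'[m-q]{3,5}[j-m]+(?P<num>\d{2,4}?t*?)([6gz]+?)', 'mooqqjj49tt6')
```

['', '49tt', '6', '']

`re.split` interleaves the captured-group text with the surrounding fragments.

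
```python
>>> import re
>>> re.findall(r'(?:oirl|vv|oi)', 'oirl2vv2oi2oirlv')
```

Branches in `(...|...)` are attempted left-to-right; the first branch that allows the whole pattern to succeed is taken.
Scanning left to right: at [0:4] → 'oirl'; at [5:7] → 'vv'; at [8:10] → 'oi'; at [11:15] → 'oirl'.
`findall` yields the raw match text (4 of them) because the pattern has no groups.

['oirl', 'vv', 'oi', 'oirl']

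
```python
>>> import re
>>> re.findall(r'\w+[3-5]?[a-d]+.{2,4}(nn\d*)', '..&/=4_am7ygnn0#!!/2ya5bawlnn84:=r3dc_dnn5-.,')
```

['nn0', 'nn84', 'nn5']

The pattern matches one or more of a word character, then optionally a character in [3-5], then one or more of a character in [a-d]; then 2 to 4 of any character; then the literal 'nn', then zero or more of a digit (captured).
Scanning left to right: at [5:15] match '4_am7ygnn0', group 1 = 'nn0'; at [19:31] match '2ya5bawlnn84', group 1 = 'nn84'; at [33:42] match 'r3dc_dnn5', group 1 = 'nn5'.
Because there's exactly one group, `findall` drops the full match and keeps group 1 from each hit.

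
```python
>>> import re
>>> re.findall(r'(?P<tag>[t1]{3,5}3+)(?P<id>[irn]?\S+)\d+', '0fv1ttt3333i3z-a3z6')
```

Pattern: 3 to 5 of one of [t1], then one or more of a literal '3' (captured as 'tag'); then optionally one of [irn], then one or more of a non-whitespace character (captured as 'id'); then one or more of a digit.
Walking the string: at [3:19] match '1ttt3333i3z-a3z6', groups = ('1ttt3333', 'i3z-a3z').
2 groups means the one result is a tuple of 2 captured strings — 1 here.

[('1ttt3333', 'i3z-a3z')]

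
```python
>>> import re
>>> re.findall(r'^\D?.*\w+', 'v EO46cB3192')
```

['v EO46cB3192']

Pattern: anchored at the start of the string; then optionally a non-digit, then zero or more of any character; then one or more of a word character.
Scanning left to right: at [0:12] → 'v EO46cB3192'.
`findall` yields the raw match text (1 of them) because the pattern has no groups.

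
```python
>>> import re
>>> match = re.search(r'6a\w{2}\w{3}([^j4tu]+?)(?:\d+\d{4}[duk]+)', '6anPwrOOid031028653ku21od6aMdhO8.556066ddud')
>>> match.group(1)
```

'Oid'

Pattern: the literal '6a', then exactly 2 of a word character, then exactly 3 of a word character; then one or more of any character except [j4tu] (lazy) (captured); then one or more of a digit, then exactly 4 of a digit, then one or more of one of [duk] (non-capturing group).
The `?` after the quantifier makes it lazy — it takes as little as possible before letting the rest of the pattern try.
`search` walks the string left to right and returns the first match it finds.
The match spans [0:21] → '6anPwrOOid031028653ku'.
Captured: group 1 = 'Oid'.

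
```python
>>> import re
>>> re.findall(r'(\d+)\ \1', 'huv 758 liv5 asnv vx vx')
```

[]

`\1` is not a pattern — it's the concrete string captured by group 1, re-applied verbatim.
Because there's exactly one group, `findall` drops the full match and keeps group 1 from each hit.
Nothing in the string satisfies the pattern, so the list is empty.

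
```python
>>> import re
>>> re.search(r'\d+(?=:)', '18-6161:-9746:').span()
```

(3, 7)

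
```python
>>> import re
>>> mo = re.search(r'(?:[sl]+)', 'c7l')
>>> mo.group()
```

This matches one or more of one of [sl] (non-capturing group).
Unlike `match`, `search` isn't anchored — it looks for the pattern anywhere in the string.
The match spans [2:3] → 'l'.

'l'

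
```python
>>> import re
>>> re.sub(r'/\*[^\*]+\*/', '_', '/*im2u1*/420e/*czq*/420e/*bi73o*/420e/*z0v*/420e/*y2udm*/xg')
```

Each match is replaced by '_'.

'_420e_420e_420e_420e_xg'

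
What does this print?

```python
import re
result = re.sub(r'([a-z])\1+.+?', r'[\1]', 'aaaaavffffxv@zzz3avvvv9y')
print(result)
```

[a][f]v@[z]a[v]y

The backreference `\1` re-matches whatever the first group consumed, character for character.
Matches: at [0:6] → 'aaaaav'; at [6:11] → 'ffffx'; at [13:17] → 'zzz3'; at [18:23] → 'vvvv9'.
Each match is replaced using the text its own group 1 captured.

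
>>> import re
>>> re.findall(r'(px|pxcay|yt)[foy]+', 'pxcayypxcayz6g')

['pxcay']

Walking the string: at [0:6] match 'pxcayy', group 1 = 'pxcay'.
`findall` collects group 1 from the one match (1 total).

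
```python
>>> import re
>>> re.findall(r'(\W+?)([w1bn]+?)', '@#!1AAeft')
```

The pattern matches one or more of a non-word character (lazy) (captured); then one or more of one of [w1bn] (lazy) (captured).
Walking the string: at [0:4] match '@#!1', groups = ('@#!', '1').
`findall` packs the 2 group values into a tuple for every match.

[('@#!', '1')]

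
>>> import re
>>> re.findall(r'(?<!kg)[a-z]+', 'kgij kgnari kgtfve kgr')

['kgij', 'kgnari', 'kgtfve', 'kgr']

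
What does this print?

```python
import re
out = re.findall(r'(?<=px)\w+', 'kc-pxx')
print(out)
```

Lookahead/lookbehind check context without consuming it, so the matched span excludes the asserted characters.
Since nothing is captured, `findall` lists the 1 matched substring directly.

['x']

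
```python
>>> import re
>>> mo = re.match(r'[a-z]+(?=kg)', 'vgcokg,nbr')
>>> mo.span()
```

`re.match` only tries the pattern at the start of the string.
The match spans [0:4] → 'vgco'.

(0, 4)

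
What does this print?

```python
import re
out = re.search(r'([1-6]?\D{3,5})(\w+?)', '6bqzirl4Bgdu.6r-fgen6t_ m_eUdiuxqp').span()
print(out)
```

(0, 7)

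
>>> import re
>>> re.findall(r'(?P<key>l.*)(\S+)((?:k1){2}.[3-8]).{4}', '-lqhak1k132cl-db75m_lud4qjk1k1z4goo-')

[('lqhak1k132cl-db75m_lud4q', 'j', 'k1k1z4')]

This matches a literal 'l', then zero or more of any character (captured as 'key'); then one or more of a non-whitespace character (captured); then the literal 'k1' repeated 2 times, then any character, then a character in [3-8] (captured); then exactly 4 of any character.
Scanning left to right: at [1:36] match 'lqhak1k132cl-db75m_lud4qjk1k1z4goo-', groups = ('lqhak1k132cl-db75m_lud4q', 'j', 'k1k1z4').
Multiple groups make `findall` return tuples — one 3-tuple for the one match.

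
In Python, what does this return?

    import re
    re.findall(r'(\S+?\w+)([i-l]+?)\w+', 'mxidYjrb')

Pattern: one or more of a non-whitespace character (lazy), then one or more of a word character (captured); then one or more of a character in [i-l] (lazy) (captured); then one or more of a word character.
Walking the string: at [0:8] match 'mxidYjrb', groups = ('mxidY', 'j').
`findall` packs the 2 group values into a tuple for every match.

[('mxidY', 'j')]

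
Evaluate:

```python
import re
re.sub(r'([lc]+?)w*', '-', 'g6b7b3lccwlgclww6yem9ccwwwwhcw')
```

'g6b7b3----g--6yem9--h-'

Pattern: one or more of one of [lc] (lazy) (captured); then zero or more of a literal 'w'.
Matches: at [6:7] → 'l'; at [7:8] → 'c'; at [8:10] → 'cw'; at [10:11] → 'l'; at [12:13] → 'c'; ….
Every occurrence is swapped for '-'.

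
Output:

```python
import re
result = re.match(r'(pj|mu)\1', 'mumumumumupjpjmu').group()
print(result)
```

The backreference `\1` re-matches whatever the first group consumed, character for character.
`re.match` won't scan ahead — the pattern has to work from the very first character.
The match spans [0:4] → 'mumu'.
Captured: group 1 = 'mu'.

mumu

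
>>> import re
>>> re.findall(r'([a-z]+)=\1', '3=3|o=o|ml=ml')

['o', 'ml']

A backreference is literal: `\1` must see the identical characters the first group matched.
Because there's exactly one group, `findall` drops the full match and keeps group 1 from each hit.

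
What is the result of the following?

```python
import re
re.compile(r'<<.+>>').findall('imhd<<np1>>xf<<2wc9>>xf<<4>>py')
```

['<<np1>>xf<<2wc9>>xf<<4>>']

Since nothing is captured, `findall` lists the 1 matched substring directly.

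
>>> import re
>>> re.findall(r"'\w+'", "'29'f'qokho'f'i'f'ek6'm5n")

["'29'", "'qokho'", "'i'", "'ek6'"]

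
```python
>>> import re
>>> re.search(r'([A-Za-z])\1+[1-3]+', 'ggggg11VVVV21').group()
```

'ggggg11'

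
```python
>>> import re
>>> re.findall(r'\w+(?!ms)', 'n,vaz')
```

['n', 'vaz']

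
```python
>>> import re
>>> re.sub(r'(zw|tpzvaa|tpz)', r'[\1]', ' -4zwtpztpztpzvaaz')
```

`|` is ordered: at each position the engine commits to the first alternative that works.
Matches: at [3:5] → 'zw'; at [5:8] → 'tpz'; at [8:11] → 'tpz'; at [11:17] → 'tpzvaa'.
`\1` in the replacement pulls in group 1's text for each match.

' -4[zw][tpz][tpz][tpzvaa]z'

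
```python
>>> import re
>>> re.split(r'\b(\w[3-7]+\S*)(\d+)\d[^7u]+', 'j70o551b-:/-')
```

['', 'j70o5', '5', '']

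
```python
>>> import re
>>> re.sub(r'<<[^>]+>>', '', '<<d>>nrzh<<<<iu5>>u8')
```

'nrzhu8'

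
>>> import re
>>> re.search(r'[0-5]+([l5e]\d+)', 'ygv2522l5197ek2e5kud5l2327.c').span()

(3, 12)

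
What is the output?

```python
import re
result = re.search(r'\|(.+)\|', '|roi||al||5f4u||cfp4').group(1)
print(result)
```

The match spans [0:16] → '|roi||al||5f4u||'.
Captured: group 1 = 'roi||al||5f4u|'.

roi||al||5f4u|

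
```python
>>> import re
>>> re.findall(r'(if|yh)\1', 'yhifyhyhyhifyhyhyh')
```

['yh', 'yh']

`\1` is not a pattern — it's the concrete string captured by group 1, re-applied verbatim.
Walking the string: at [4:8] match 'yhyh', group 1 = 'yh'; at [12:16] match 'yhyh', group 1 = 'yh'.
With a single group, `findall` returns only what that group captured — 2 items.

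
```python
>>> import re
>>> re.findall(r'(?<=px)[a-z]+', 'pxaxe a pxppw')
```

['axe', 'ppw']

The positive lookaround only admits positions where the adjacent text matches; those characters stay outside the span.
Scanning left to right: at [2:5] → 'axe'; at [10:13] → 'ppw'.
Since nothing is captured, `findall` lists the 2 matched substrings directly.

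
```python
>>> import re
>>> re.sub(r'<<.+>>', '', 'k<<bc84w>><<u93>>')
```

'k'

Matches: at [1:17] → '<<bc84w>><<u93>>'.
Every occurrence is swapped for ''.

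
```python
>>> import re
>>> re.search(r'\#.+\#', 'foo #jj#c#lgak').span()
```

(4, 10)

The match spans [4:10] → '#jj#c#'.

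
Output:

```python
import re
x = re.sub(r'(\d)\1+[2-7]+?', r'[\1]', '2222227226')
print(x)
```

[2][2]

`\1` is not a pattern — it's the concrete string captured by group 1, re-applied verbatim.
Matches: at [0:7] → '2222227'; at [7:10] → '226'.
`\1` in the replacement pulls in group 1's text for each match.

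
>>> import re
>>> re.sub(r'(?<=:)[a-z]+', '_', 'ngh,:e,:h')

'ngh,:_,:_'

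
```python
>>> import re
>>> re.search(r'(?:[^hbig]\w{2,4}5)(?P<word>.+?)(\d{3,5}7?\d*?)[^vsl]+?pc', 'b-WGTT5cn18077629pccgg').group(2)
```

The match spans [1:19] → '-WGTT5cn18077629pc'.
Captured: group 1 = 'cn', group 2 = '18077'.

'18077'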